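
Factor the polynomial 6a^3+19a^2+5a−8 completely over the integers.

Testing divisors of the constant over divisors of the leading coefficient, a = 1/2 is a root, so (2a−1) divides it; the quotient is 3a^2+11a+8.
The remaining quadratic factors as (a+1)(3a+8).

(2a−1)(3a+8)(a+1)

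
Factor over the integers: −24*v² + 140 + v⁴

Substitute u = v² to get a quadratic in u, then factor.
v² − 10 is irreducible over ℤ (10 is not a perfect square).
v² − 14 is irreducible over ℤ (14 is not a perfect square).

(v² − 10)*(v² − 14)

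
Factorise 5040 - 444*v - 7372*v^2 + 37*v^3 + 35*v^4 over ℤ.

(5*v - 4)*(7*v + 6)*(v + 15)*(v - 14)

Testing divisors of the constant over divisors of the leading coefficient, v = -15 is a root, giving the factor (v + 15) and quotient 35*v^3 - 488*v^2 - 52*v + 336.
Then v = -6/7 is a root, so (7*v + 6) is a factor; dividing leaves 5*v^2 - 74*v + 56.
The remaining quadratic factors as (5*v - 4)(v - 14).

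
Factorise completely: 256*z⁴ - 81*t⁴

(4*z - 3*t)*(4*z + 3*t)*(16*z² + 9*t²)

Difference of squares twice: with A = 4*z and B = 3*t, A⁴ − B⁴ = (A² − B²)(A² + B²), and A² − B² factors again.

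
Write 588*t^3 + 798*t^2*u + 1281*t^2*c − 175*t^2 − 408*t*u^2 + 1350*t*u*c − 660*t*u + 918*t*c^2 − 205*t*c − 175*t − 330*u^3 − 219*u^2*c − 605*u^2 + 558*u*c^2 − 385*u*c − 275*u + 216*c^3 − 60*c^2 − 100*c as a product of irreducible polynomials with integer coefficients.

Group: 7*t*(84*t^2 − 18*t*u + 135*t*c − 25*t − 30*u^2 − 9*u*c − 55*u + 54*c^2 − 15*c − 25) + (11*u + 4*c)*(84*t^2 − 18*t*u + 135*t*c − 25*t − 30*u^2 − 9*u*c − 55*u + 54*c^2 − 15*c − 25); both groups contain (84*t^2 − 18*t*u + 135*t*c − 25*t − 30*u^2 − 9*u*c − 55*u + 54*c^2 − 15*c − 25), so (7*t + 11*u + 4*c) is a factor with cofactor 84*t^2 − 18*t*u + 135*t*c − 25*t − 30*u^2 − 9*u*c − 55*u + 54*c^2 − 15*c − 25.
The cofactor groups again: 84*t^2 − 18*t*u + 135*t*c − 25*t − 30*u^2 − 9*u*c − 55*u + 54*c^2 − 15*c − 25 = 12*t*(7*t − 5*u + 6*c − 5) + (6*u + 9*c + 5)*(7*t − 5*u + 6*c − 5); both groups contain (7*t − 5*u + 6*c − 5), giving (12*t + 6*u + 9*c + 5)*(7*t − 5*u + 6*c − 5).

(7*t + 11*u + 4*c)*(7*t − 5*u + 6*c − 5)*(12*t + 6*u + 9*c + 5)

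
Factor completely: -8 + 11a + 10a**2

Need a pair with product 10·(-8) = -80 and sum 11: that's 16 and -5.
Split the middle term: 10a**2 + 16a - 5a - 8 = 2a(5a + 8) - (5a + 8).

(2a - 1)(5a + 8)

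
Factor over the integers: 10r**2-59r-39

Need a pair with product 10·(-39) = -390 and sum -59: that's 6 and -65.
Split the middle term: 10r**2+6r - 65r-39 = 2r(5r+3) - 13(5r+3).

(2r-13)(5r+3)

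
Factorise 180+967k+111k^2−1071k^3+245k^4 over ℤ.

Among the possible rational roots, k = 4 is a root, so (k−4) divides it; the quotient is 245k^3−91k^2−253k−45.
Then k = −1/5 is a root, so (5k+1) is a factor; dividing leaves 49k^2−28k−45.
The remaining quadratic factors as (7k−9)(7k+5).

(5k+1)(7k+5)(7k−9)(k−4)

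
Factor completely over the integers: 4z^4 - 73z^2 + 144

(2z + 3)(2z - 3)(z + 4)(z - 4)

Testing divisors of the constant over divisors of the leading coefficient, z = -3/2 is a root, so (2z + 3) is a factor; dividing leaves 2z^3 - 3z^2 - 32z + 48.
Next, z = 3/2 is a root, so (2z - 3) divides it; the quotient is z^2 - 16.
The remaining quadratic factors as (z - 4)(z + 4).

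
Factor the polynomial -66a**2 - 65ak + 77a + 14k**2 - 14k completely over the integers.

Group: -6a(11a - 2k) + (-7k + 7)(11a - 2k); both groups contain (11a - 2k).

-(11a - 2k)(6a + 7k - 7)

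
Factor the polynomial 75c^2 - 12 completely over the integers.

3(5c + 2)(5c - 2)

Every term has a factor of 3. Then 25c^2 - 4 = (5c)² − (2)².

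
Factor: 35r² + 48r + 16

Need a pair with product 35·16 = 560 and sum 48: that's 28 and 20.
Split the middle term: 35r² + 28r + 20r + 16 = 7r(5r + 4) + 4(5r + 4).

(5r + 4)(7r + 4)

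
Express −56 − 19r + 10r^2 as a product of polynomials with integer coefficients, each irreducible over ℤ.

Need a pair with product 10·(−56) = −560 and sum −19: that's 16 and −35.
Split the middle term: 10r^2 + 16r − 35r − 56 = 2r(5r + 8) − 7(5r + 8).

(2r − 7)(5r + 8)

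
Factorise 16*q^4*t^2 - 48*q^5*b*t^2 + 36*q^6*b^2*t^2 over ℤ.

4*q^4*t^2*(3*q*b - 2)^2

Factor out 4*q^4*t^2 first: what remains is 9*q^2*b^2 - 12*q*b + 4.
Recognize a perfect-square trinomial with the parts 2 and 3*q*b.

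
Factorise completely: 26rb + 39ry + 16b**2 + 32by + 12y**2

Group: 13r(2b + 3y) + (8b + 4y)(2b + 3y); both groups contain (2b + 3y).

(2b + 3y)(13r + 8b + 4y)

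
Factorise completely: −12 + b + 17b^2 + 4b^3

(4b − 3)(b + 1)(b + 4)

Among the possible rational roots, b = 3/4 is a root, so (4b − 3) divides it; the quotient is b^2 + 5b + 4.
The remaining quadratic factors as (b + 1)(b + 4).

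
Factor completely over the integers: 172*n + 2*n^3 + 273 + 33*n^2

(2*n + 13)*(n + 3)*(n + 7)

Among the possible rational roots, n = -7 is a root, giving the factor (n + 7) and quotient 2*n^2 + 19*n + 39.
The remaining quadratic factors as (2*n + 13)(n + 3).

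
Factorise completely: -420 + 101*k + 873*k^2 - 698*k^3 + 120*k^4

(4*k - 5)*(5*k + 3)*(6*k - 7)*(k - 4)

Trying the rational-root candidates, k = 5/4 is a root, giving the factor (4*k - 5) and quotient 30*k^3 - 137*k^2 + 47*k + 84.
Continuing, k = 4 is a root, giving the factor (k - 4) and quotient 30*k^2 - 17*k - 21.
The remaining quadratic factors as (5*k + 3)(6*k - 7).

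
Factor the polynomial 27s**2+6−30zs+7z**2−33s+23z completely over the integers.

(z−3s+3)(7z−9s+2)

Group: 7z(z−3s+3) + (−9s+2)(z−3s+3); both groups contain (z−3s+3).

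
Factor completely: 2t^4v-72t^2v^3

Factor out 2t^2v, leaving t^2-36v^2, which is a difference of two squares.

2t^2v(t+6v)(t-6v)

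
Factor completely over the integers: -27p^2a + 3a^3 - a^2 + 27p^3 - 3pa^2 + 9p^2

Group: 3p(9p^2 - a^2) + (-3a + 1)(9p^2 - a^2); both groups contain (9p^2 - a^2), so (3p - 3a + 1) is a factor with cofactor 9p^2 - a^2.
The cofactor groups again: 9p^2 - a^2 = 3p(3p + a) - a(3p + a); both groups contain (3p + a), giving (3p - a)(3p + a).

(3p - 3a + 1)(3p - a)(3p + a)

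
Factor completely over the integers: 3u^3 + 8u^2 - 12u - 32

Trying the rational-root candidates, u = -8/3 is a root, so (3u + 8) divides it; the quotient is u^2 - 4.
The remaining quadratic factors as (u - 2)(u + 2).

(3u + 8)(u + 2)(u - 2)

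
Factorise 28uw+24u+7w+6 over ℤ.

Group as (28uw+24u) + (7w+6) = 4u(7w+6) + (7w+6).
Both groups share the factor (7w+6).

(4u+1)(7w+6)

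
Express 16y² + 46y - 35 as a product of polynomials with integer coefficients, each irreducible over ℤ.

(2y + 7)(8y - 5)

Need a pair with product 16·(-35) = -560 and sum 46: that's 56 and -10.
Split the middle term: 16y² + 56y - 10y - 35 = 8y(2y + 7) - 5(2y + 7).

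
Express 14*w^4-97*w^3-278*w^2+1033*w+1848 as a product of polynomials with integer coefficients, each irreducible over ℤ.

Testing divisors of the constant over divisors of the leading coefficient, w = 8 is a root, so (w-8) divides it; the quotient is 14*w^3+15*w^2-158*w-231.
Then w = 7/2 is a root, so (2*w-7) is a factor; dividing leaves 7*w^2+32*w+33.
The remaining quadratic factors as (7*w+11)(w+3).

(2*w-7)*(7*w+11)*(w+3)*(w-8)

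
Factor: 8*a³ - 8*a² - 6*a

Pull out the common factor 2*a, then factor the remaining trinomial.

2*a*(2*a + 1)*(2*a - 3)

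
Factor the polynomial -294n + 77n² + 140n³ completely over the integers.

Pull out the common factor 7n, then factor the remaining trinomial.

7n(4n + 7)(5n - 6)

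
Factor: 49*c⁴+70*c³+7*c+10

Group as (49*c⁴+7*c) + (70*c³+10) = 7*c*(7*c³+1) + 10*(7*c³+1).
Both groups share the factor (7*c³+1).

(7*c+10)*(7*c³+1)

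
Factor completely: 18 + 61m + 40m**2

Need a pair with product 40·18 = 720 and sum 61: that's 16 and 45.
Split the middle term: 40m**2 + 16m + 45m + 18 = 8m(5m + 2) + 9(5m + 2).

(5m + 2)(8m + 9)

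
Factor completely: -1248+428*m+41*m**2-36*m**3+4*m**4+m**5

Among the possible rational roots, m = -4 is a root, so (m+4) divides it; the quotient is m**4-36*m**2+185*m-312.
Then m = 3 is a root, so (m-3) divides it; the quotient is m**3+3*m**2-27*m+104.
Then m = -8 is a root, giving the factor (m+8) and quotient m**2-5*m+13.
The quadratic m**2-5*m+13 has discriminant -27 < 0 and is irreducible over ℤ.

(m+4)*(m+8)*(m-3)*(m**2-5*m+13)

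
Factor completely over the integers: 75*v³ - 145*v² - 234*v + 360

Among the possible rational roots, v = 12/5 is a root, giving the factor (5*v - 12) and quotient 15*v² + 7*v - 30.
The remaining quadratic factors as (3*v + 5)(5*v - 6).

(3*v + 5)*(5*v - 12)*(5*v - 6)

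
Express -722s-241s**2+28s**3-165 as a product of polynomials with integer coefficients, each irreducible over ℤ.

Among the possible rational roots, s = -1/4 is a root, so (4s+1) divides it; the quotient is 7s**2-62s-165.
The remaining quadratic factors as (s-11)(7s+15).

(4s+1)(7s+15)(s-11)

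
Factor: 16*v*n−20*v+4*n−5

Group as (16*v*n−20*v) + (4*n−5) = 4*v*(4*n−5) + (4*n−5).
Both groups share the factor (4*n−5).

(4*n−5)*(4*v+1)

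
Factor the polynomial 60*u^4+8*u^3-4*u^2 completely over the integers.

Pull out the common factor 4*u^2, then factor the remaining trinomial.

4*u^2*(3*u+1)*(5*u-1)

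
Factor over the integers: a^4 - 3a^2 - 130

(a^2 + 10)(a^2 - 13)

Substitute u = a^2 to get a quadratic in u, then factor.
a^2 + 10 is irreducible over ℤ (always positive, so no real roots).
a^2 - 13 is irreducible over ℤ (13 is not a perfect square).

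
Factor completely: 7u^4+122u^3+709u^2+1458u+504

(7u+3)(u+4)(u+6)(u+7)

Testing divisors of the constant over divisors of the leading coefficient, u = −6 is a root, giving the factor (u+6) and quotient 7u^3+80u^2+229u+84.
Next, u = −7 is a root, so (u+7) divides it; the quotient is 7u^2+31u+12.
The remaining quadratic factors as (u+4)(7u+3).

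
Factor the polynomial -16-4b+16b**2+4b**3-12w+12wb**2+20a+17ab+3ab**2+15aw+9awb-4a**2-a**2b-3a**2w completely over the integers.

-(a+b-1)(a-4b-4)(3w+b+4)

Group: a(-3aw-ab-4a-3wb+3w-b**2-3b+4) + (-4b-4)(-3aw-ab-4a-3wb+3w-b**2-3b+4); both groups contain (-3aw-ab-4a-3wb+3w-b**2-3b+4), so (a-4b-4) is a factor with cofactor -3aw-ab-4a-3wb+3w-b**2-3b+4.
The cofactor groups again: -3aw-ab-4a-3wb+3w-b**2-3b+4 = -a(3w+b+4) + (-b+1)(3w+b+4); both groups contain (3w+b+4), giving -(a+b-1)(3w+b+4).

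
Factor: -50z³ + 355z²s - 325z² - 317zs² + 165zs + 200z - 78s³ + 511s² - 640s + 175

-(10z - 13s + 5)(z - 6s + 7)(5z + s - 5)

Group: 10z(-5z² + 29zs - 30z + 6s² - 37s + 35) + (-13s + 5)(-5z² + 29zs - 30z + 6s² - 37s + 35); both groups contain (-5z² + 29zs - 30z + 6s² - 37s + 35), so (10z - 13s + 5) is a factor with cofactor -5z² + 29zs - 30z + 6s² - 37s + 35.
The cofactor groups again: -5z² + 29zs - 30z + 6s² - 37s + 35 = -5z(z - 6s + 7) + (-s + 5)(z - 6s + 7); both groups contain (z - 6s + 7), giving -(5z + s - 5)(z - 6s + 7).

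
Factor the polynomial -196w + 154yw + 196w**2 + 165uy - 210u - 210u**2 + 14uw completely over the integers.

Group: -14u(15u + 14w) + (11y + 14w - 14)(15u + 14w); both groups contain (15u + 14w).

-(14u - 11y - 14w + 14)(15u + 14w)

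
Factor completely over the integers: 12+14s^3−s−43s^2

(2s+1)(7s−4)(s−3)

Trying the rational-root candidates, s = 3 is a root, giving the factor (s−3) and quotient 14s^2−s−4.
The remaining quadratic factors as (7s−4)(2s+1).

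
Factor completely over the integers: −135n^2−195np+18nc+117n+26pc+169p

−(15n−2c−13)(9n+13p)

Group: −15n(9n+13p) + (2c+13)(9n+13p); both groups contain (9n+13p).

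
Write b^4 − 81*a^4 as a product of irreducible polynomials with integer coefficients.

Write as (b^2)² − (9*a^2)², then factor b^2 − 9*a^2 once more.

(b − 3*a)*(b + 3*a)*(b^2 + 9*a^2)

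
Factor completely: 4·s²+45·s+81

(4·s+9)·(s+9)

Need a pair with product 4·81 = 324 and sum 45: that's 9 and 36.
Split the middle term: 4·s²+9·s + 36·s+81 = s·(4·s+9) + 9·(4·s+9).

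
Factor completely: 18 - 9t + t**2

(t - 3)(t - 6)

Two integers with product 18 and sum -9 are -3 and -6.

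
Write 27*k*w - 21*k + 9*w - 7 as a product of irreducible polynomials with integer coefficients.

Group as (27*k*w - 21*k) + (9*w - 7) = 3*k*(9*w - 7) + (9*w - 7).
Both groups share the factor (9*w - 7).

(3*k + 1)*(9*w - 7)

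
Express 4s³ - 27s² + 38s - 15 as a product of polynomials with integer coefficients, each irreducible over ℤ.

(4s - 3)(s - 1)(s - 5)

Trying the rational-root candidates, s = 1 is a root, giving the factor (s - 1) and quotient 4s² - 23s + 15.
The remaining quadratic factors as (4s - 3)(s - 5).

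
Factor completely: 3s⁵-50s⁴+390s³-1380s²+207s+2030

(3s-5)(s+1)(s-7)(s²-9s+58)

Testing divisors of the constant over divisors of the leading coefficient, s = 5/3 is a root, so (3s-5) is a factor; dividing leaves s⁴-15s³+105s²-285s-406.
Then s = 7 is a root, so (s-7) divides it; the quotient is s³-8s²+49s+58.
Next, s = -1 is a root, so (s+1) divides it; the quotient is s²-9s+58.
The quadratic s²-9s+58 has discriminant -151 < 0 and is irreducible over ℤ.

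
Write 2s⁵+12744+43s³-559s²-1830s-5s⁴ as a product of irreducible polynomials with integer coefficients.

(2s+9)(s-4)(s-6)(s²+3s+59)

By the rational root theorem, s = -9/2 is a root, giving the factor (2s+9) and quotient s⁴-7s³+53s²-518s+1416.
Continuing, s = 6 is a root, so (s-6) is a factor; dividing leaves s³-s²+47s-236.
Then s = 4 is a root, giving the factor (s-4) and quotient s²+3s+59.
The quadratic s²+3s+59 has discriminant -227 < 0 and is irreducible over ℤ.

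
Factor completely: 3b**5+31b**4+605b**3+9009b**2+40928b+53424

Trying the rational-root candidates, b = -9 is a root, giving the factor (b+9) and quotient 3b**4+4b**3+569b**2+3888b+5936.
Continuing, b = -4 is a root, giving the factor (b+4) and quotient 3b**3-8b**2+601b+1484.
Next, b = -7/3 is a root, giving the factor (3b+7) and quotient b**2-5b+212.
The quadratic b**2-5b+212 has discriminant -823 < 0 and is irreducible over ℤ.

(3b+7)(b+4)(b+9)(b**2-5b+212)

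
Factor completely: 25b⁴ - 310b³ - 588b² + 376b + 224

(5b + 2)(5b - 4)(b + 2)(b - 14)

By the rational root theorem, b = 4/5 is a root, so (5b - 4) divides it; the quotient is 5b³ - 58b² - 164b - 56.
Next, b = -2/5 is a root, so (5b + 2) is a factor; dividing leaves b² - 12b - 28.
The remaining quadratic factors as (b + 2)(b - 14).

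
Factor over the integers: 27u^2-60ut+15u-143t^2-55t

(3u-11t)(9u+13t+5)

Group: 3u(9u+13t+5) - 11t(9u+13t+5); both groups contain (9u+13t+5).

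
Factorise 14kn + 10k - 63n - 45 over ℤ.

Group as (14kn + 10k) + (-63n - 45) = 2k(7n + 5) - 9(7n + 5).
Both groups share the factor (7n + 5).

(2k - 9)(7n + 5)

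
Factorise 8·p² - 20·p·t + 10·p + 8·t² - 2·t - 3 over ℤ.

Group: 2·p·(4·p - 2·t - 1) + (-4·t + 3)·(4·p - 2·t - 1); both groups contain (4·p - 2·t - 1).

(2·p - 4·t + 3)·(4·p - 2·t - 1)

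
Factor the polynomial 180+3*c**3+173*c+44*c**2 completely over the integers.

(3*c+5)*(c+4)*(c+9)

Among the possible rational roots, c = -5/3 is a root, so (3*c+5) is a factor; dividing leaves c**2+13*c+36.
The remaining quadratic factors as (c+4)(c+9).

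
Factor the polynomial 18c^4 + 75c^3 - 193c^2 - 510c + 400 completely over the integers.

(2c + 5)(3c - 2)(3c - 8)(c + 5)

Among the possible rational roots, c = -5 is a root, so (c + 5) is a factor; dividing leaves 18c^3 - 15c^2 - 118c + 80.
Then c = 8/3 is a root, so (3c - 8) is a factor; dividing leaves 6c^2 + 11c - 10.
The remaining quadratic factors as (3c - 2)(2c + 5).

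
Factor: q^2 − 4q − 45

(q + 5)(q − 9)

Two integers with product −45 and sum −4 are 5 and −9.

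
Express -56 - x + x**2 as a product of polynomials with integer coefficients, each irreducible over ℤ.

(x + 7)*(x - 8)

Two integers with product -56 and sum -1 are -8 and 7.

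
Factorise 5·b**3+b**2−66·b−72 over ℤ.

(5·b+6)·(b+3)·(b−4)

Trying the rational-root candidates, b = −3 is a root, so (b+3) divides it; the quotient is 5·b**2−14·b−24.
The remaining quadratic factors as (b−4)(5·b+6).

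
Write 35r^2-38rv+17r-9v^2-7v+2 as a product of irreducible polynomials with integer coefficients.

Group: 7r(5r+v+1) + (-9v+2)(5r+v+1); both groups contain (5r+v+1).

(5r+v+1)(7r-9v+2)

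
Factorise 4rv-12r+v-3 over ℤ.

Group as (4rv-12r) + (v-3) = 4r(v-3) + (v-3).
Both groups share the factor (v-3).

(4r+1)(v-3)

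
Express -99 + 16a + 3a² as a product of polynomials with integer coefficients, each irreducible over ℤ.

Need a pair with product 3·(-99) = -297 and sum 16: that's -11 and 27.
Split the middle term: 3a² - 11a + 27a - 99 = a(3a - 11) + 9(3a - 11).

(3a - 11)(a + 9)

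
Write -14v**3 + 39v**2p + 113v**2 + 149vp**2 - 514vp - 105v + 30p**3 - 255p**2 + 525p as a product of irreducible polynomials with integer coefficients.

Group: v(-14v**2 + 67vp + 15v + 15p**2 - 75p) + (2p - 7)(-14v**2 + 67vp + 15v + 15p**2 - 75p); both groups contain (-14v**2 + 67vp + 15v + 15p**2 - 75p), so (v + 2p - 7) is a factor with cofactor -14v**2 + 67vp + 15v + 15p**2 - 75p.
The cofactor groups again: -14v**2 + 67vp + 15v + 15p**2 - 75p = -v(14v + 3p - 15) + 5p(14v + 3p - 15); both groups contain (14v + 3p - 15), giving -(v - 5p)(14v + 3p - 15).

-(v - 5p)(v + 2p - 7)(14v + 3p - 15)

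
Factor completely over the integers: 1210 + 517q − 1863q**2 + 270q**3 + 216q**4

(3q + 11)(3q + 2)(4q − 5)(6q − 11)

Trying the rational-root candidates, q = 5/4 is a root, giving the factor (4q − 5) and quotient 54q**3 + 135q**2 − 297q − 242.
Then q = −11/3 is a root, giving the factor (3q + 11) and quotient 18q**2 − 21q − 22.
The remaining quadratic factors as (3q + 2)(6q − 11).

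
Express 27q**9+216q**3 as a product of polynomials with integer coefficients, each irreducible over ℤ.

Factor out 27q**3 first: what remains is q**6+8.
Recognize a sum of cubes with the parts q**2 and 2.

27q**3(q**2+2)(q**4-2q**2+4)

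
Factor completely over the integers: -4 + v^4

(v^2 + 2)·(v^2 - 2)

Substitute u = v^2 to get a quadratic in u, then factor.
v^2 + 2 is irreducible over ℤ (always positive, so no real roots).
v^2 - 2 is irreducible over ℤ (2 is not a perfect square).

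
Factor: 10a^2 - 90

Factor out 10, leaving a^2 - 9, which is a difference of two squares.

10(a + 3)(a - 3)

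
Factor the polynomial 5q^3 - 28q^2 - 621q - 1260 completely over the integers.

Testing divisors of the constant over divisors of the leading coefficient, q = 15 is a root, so (q - 15) is a factor; dividing leaves 5q^2 + 47q + 84.
The remaining quadratic factors as (q + 7)(5q + 12).

(5q + 12)(q + 7)(q - 15)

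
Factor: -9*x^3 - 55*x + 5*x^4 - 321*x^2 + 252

(5*x - 4)*(x + 1)*(x + 7)*(x - 9)

By the rational root theorem, x = -1 is a root, giving the factor (x + 1) and quotient 5*x^3 - 14*x^2 - 307*x + 252.
Continuing, x = 9 is a root, so (x - 9) is a factor; dividing leaves 5*x^2 + 31*x - 28.
The remaining quadratic factors as (x + 7)(5*x - 4).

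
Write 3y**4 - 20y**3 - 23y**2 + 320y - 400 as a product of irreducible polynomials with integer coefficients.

Among the possible rational roots, y = 4 is a root, so (y - 4) is a factor; dividing leaves 3y**3 - 8y**2 - 55y + 100.
Next, y = -4 is a root, so (y + 4) is a factor; dividing leaves 3y**2 - 20y + 25.
The remaining quadratic factors as (y - 5)(3y - 5).

(3y - 5)(y + 4)(y - 4)(y - 5)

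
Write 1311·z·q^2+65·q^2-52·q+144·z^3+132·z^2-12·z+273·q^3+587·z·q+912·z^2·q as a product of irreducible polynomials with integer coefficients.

Group: 12·z·(12·z^2+73·z·q+12·z+91·q^2+52·q) + (3·q-1)·(12·z^2+73·z·q+12·z+91·q^2+52·q); both groups contain (12·z^2+73·z·q+12·z+91·q^2+52·q), so (12·z+3·q-1) is a factor with cofactor 12·z^2+73·z·q+12·z+91·q^2+52·q.
The cofactor groups again: 12·z^2+73·z·q+12·z+91·q^2+52·q = 3·z·(4·z+7·q+4) + 13·q·(4·z+7·q+4); both groups contain (4·z+7·q+4), giving (3·z+13·q)·(4·z+7·q+4).

(3·z+13·q)·(12·z+3·q-1)·(4·z+7·q+4)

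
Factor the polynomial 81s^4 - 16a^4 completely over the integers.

Write as (9s^2)² − (4a^2)², then factor 9s^2 - 4a^2 once more.

(3s - 2a)(3s + 2a)(9s^2 + 4a^2)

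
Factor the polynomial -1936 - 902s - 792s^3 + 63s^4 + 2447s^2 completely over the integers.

Trying the rational-root candidates, s = 8 is a root, giving the factor (s - 8) and quotient 63s^3 - 288s^2 + 143s + 242.
Continuing, s = 11/3 is a root, giving the factor (3s - 11) and quotient 21s^2 - 19s - 22.
The remaining quadratic factors as (3s + 2)(7s - 11).

(3s + 2)(3s - 11)(7s - 11)(s - 8)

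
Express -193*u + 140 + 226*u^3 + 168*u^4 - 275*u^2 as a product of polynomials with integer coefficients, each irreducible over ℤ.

Trying the rational-root candidates, u = -1 is a root, giving the factor (u + 1) and quotient 168*u^3 + 58*u^2 - 333*u + 140.
Continuing, u = -7/4 is a root, giving the factor (4*u + 7) and quotient 42*u^2 - 59*u + 20.
The remaining quadratic factors as (7*u - 4)(6*u - 5).

(4*u + 7)*(6*u - 5)*(7*u - 4)*(u + 1)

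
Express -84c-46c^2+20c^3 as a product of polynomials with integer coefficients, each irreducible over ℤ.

2c(2c-7)(5c+6)

Pull out the common factor 2c, then factor the remaining trinomial.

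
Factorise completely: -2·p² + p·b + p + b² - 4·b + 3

Group: -2·p·(p - b + 1) + (-b + 3)·(p - b + 1); both groups contain (p - b + 1).

-(p - b + 1)·(2·p + b - 3)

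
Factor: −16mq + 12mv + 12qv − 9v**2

−(4m − 3v)(4q − 3v)

Group: −4q(4m − 3v) + 3v(4m − 3v); both groups contain (4m − 3v).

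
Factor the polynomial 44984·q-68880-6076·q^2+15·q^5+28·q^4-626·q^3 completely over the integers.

(3·q-10)·(5·q-14)·(q-6)·(q^2+14·q+82)

Trying the rational-root candidates, q = 6 is a root, giving the factor (q-6) and quotient 15·q^4+118·q^3+82·q^2-5584·q+11480.
Next, q = 14/5 is a root, so (5·q-14) is a factor; dividing leaves 3·q^3+32·q^2+106·q-820.
Then q = 10/3 is a root, so (3·q-10) is a factor; dividing leaves q^2+14·q+82.
The quadratic q^2+14·q+82 has discriminant -132 < 0 and is irreducible over ℤ.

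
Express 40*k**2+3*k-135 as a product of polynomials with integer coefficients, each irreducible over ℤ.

Need a pair with product 40·(-135) = -5400 and sum 3: that's -72 and 75.
Split the middle term: 40*k**2-72*k + 75*k-135 = 8*k*(5*k-9) + 15*(5*k-9).

(5*k-9)*(8*k+15)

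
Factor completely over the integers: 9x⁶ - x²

Every term has a factor of x²; factoring it out leaves 9x⁴ - 1.
Recognize a difference of squares with the parts 3x² and 1.

x²(3x² + 1)(3x² - 1)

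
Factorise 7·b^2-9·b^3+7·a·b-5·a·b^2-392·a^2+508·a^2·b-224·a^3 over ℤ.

Group: 7·a·(-32·a^2+68·a·b-56·a+9·b^2-7·b) - b·(-32·a^2+68·a·b-56·a+9·b^2-7·b); both groups contain (-32·a^2+68·a·b-56·a+9·b^2-7·b), so (7·a-b) is a factor with cofactor -32·a^2+68·a·b-56·a+9·b^2-7·b.
The cofactor groups again: -32·a^2+68·a·b-56·a+9·b^2-7·b = -4·a·(8·a+b) + (9·b-7)·(8·a+b); both groups contain (8·a+b), giving -(4·a-9·b+7)·(8·a+b).

-(4·a-9·b+7)·(7·a-b)·(8·a+b)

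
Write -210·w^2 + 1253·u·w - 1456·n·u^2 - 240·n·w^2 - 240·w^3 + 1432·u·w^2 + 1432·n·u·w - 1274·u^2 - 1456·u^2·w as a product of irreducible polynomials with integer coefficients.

-(13·u - 10·w)·(14·u - 3·w)·(8·n + 8·w + 7)

Group: 14·u·(-104·n·u + 80·n·w - 104·u·w - 91·u + 80·w^2 + 70·w) - 3·w·(-104·n·u + 80·n·w - 104·u·w - 91·u + 80·w^2 + 70·w); both groups contain (-104·n·u + 80·n·w - 104·u·w - 91·u + 80·w^2 + 70·w), so (14·u - 3·w) is a factor with cofactor -104·n·u + 80·n·w - 104·u·w - 91·u + 80·w^2 + 70·w.
The cofactor groups again: -104·n·u + 80·n·w - 104·u·w - 91·u + 80·w^2 + 70·w = -8·n·(13·u - 10·w) + (-8·w - 7)·(13·u - 10·w); both groups contain (13·u - 10·w), giving -(8·n + 8·w + 7)·(13·u - 10·w).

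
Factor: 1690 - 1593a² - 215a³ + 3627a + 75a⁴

(3a + 13)(5a + 2)(5a - 13)(a - 5)

Trying the rational-root candidates, a = 13/5 is a root, so (5a - 13) divides it; the quotient is 15a³ - 4a² - 329a - 130.
Next, a = -13/3 is a root, so (3a + 13) is a factor; dividing leaves 5a² - 23a - 10.
The remaining quadratic factors as (5a + 2)(a - 5).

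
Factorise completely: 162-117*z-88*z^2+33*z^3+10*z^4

(2*z+9)*(5*z+9)*(z-1)*(z-2)

Trying the rational-root candidates, z = 1 is a root, giving the factor (z-1) and quotient 10*z^3+43*z^2-45*z-162.
Next, z = -9/5 is a root, so (5*z+9) is a factor; dividing leaves 2*z^2+5*z-18.
The remaining quadratic factors as (2*z+9)(z-2).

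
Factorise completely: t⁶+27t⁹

Factor out t⁶ first: what remains is 27t³+1.
Recognize a sum of cubes with the parts 1 and 3t.

t⁶(3t+1)(9t²−3t+1)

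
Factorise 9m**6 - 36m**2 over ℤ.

9m**2(m**2 + 2)(m**2 - 2)

Pull out the common factor 9m**2, leaving m**4 - 4.
Recognize a difference of squares with the parts m**2 and 2.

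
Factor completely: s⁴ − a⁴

(s − a)*(s + a)*(s² + a²)

Write as (s²)² − (a²)², then factor s² − a² once more.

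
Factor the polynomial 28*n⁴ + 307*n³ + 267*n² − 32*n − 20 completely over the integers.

(4*n + 1)*(7*n − 2)*(n + 1)*(n + 10)

Among the possible rational roots, n = −1 is a root, so (n + 1) divides it; the quotient is 28*n³ + 279*n² − 12*n − 20.
Then n = −10 is a root, so (n + 10) is a factor; dividing leaves 28*n² − n − 2.
The remaining quadratic factors as (4*n + 1)(7*n − 2).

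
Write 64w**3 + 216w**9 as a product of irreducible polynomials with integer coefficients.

Pull out the common factor 8w**3, leaving 27w**6 + 8.
Recognize a sum of cubes with the parts 3w**2 and 2.

8w**3(3w**2 + 2)(9w**4 − 6w**2 + 4)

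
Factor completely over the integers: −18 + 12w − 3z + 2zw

Group as (2zw − 3z) + (12w − 18) = z(2w − 3) + 6(2w − 3).
Both groups share the factor (2w − 3).

(2w − 3)(z + 6)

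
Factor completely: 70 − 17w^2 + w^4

(w^2 − 10)(w^2 − 7)

Substitute u = w^2 to get a quadratic in u, then factor.
w^2 − 10 is irreducible over ℤ (10 is not a perfect square).
w^2 − 7 is irreducible over ℤ (7 is not a perfect square).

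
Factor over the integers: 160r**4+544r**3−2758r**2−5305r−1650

(2r+11)(4r+5)(4r−15)(5r+2)

Among the possible rational roots, r = −5/4 is a root, giving the factor (4r+5) and quotient 40r**3+86r**2−797r−330.
Continuing, r = −11/2 is a root, so (2r+11) divides it; the quotient is 20r**2−67r−30.
The remaining quadratic factors as (5r+2)(4r−15).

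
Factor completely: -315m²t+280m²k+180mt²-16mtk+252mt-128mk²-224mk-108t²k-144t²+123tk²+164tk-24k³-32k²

Group: 7m(-45mt+40mk+27tk+36t-24k²-32k) + (-4t+k)(-45mt+40mk+27tk+36t-24k²-32k); both groups contain (-45mt+40mk+27tk+36t-24k²-32k), so (7m-4t+k) is a factor with cofactor -45mt+40mk+27tk+36t-24k²-32k.
The cofactor groups again: -45mt+40mk+27tk+36t-24k²-32k = -9t(5m-3k-4) + 8k(5m-3k-4); both groups contain (5m-3k-4), giving -(9t-8k)(5m-3k-4).

-(5m-3k-4)(9t-8k)(7m-4t+k)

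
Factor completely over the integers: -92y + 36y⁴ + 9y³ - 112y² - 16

(3y + 2)(3y + 4)(4y + 1)(y - 2)

Testing divisors of the constant over divisors of the leading coefficient, y = 2 is a root, so (y - 2) is a factor; dividing leaves 36y³ + 81y² + 50y + 8.
Continuing, y = -1/4 is a root, giving the factor (4y + 1) and quotient 9y² + 18y + 8.
The remaining quadratic factors as (3y + 4)(3y + 2).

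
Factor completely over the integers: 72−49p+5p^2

(5p−9)(p−8)

Need a pair with product 5·72 = 360 and sum −49: that's −9 and −40.
Split the middle term: 5p^2−9p − 40p+72 = p(5p−9) − 8(5p−9).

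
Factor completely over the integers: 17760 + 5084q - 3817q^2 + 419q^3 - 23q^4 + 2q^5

(2q + 3)(q - 4)(q - 8)(q^2 - q + 185)

By the rational root theorem, q = -3/2 is a root, so (2q + 3) is a factor; dividing leaves q^4 - 13q^3 + 229q^2 - 2252q + 5920.
Then q = 4 is a root, giving the factor (q - 4) and quotient q^3 - 9q^2 + 193q - 1480.
Continuing, q = 8 is a root, so (q - 8) divides it; the quotient is q^2 - q + 185.
The quadratic q^2 - q + 185 has discriminant -739 < 0 and is irreducible over ℤ.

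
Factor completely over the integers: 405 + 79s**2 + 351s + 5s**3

Among the possible rational roots, s = -5 is a root, so (s + 5) is a factor; dividing leaves 5s**2 + 54s + 81.
The remaining quadratic factors as (s + 9)(5s + 9).

(5s + 9)(s + 5)(s + 9)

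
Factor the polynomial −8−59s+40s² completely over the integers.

(5s−8)(8s+1)

Need a pair with product 40·(−8) = −320 and sum −59: that's 5 and −64.
Split the middle term: 40s²+5s − 64s−8 = 5s(8s+1) − 8(8s+1).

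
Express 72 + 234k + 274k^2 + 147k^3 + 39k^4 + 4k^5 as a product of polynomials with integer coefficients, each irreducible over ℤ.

(4k + 3)(k + 1)(k + 4)(k^2 + 4k + 6)

Testing divisors of the constant over divisors of the leading coefficient, k = -4 is a root, so (k + 4) divides it; the quotient is 4k^4 + 23k^3 + 55k^2 + 54k + 18.
Next, k = -3/4 is a root, giving the factor (4k + 3) and quotient k^3 + 5k^2 + 10k + 6.
Continuing, k = -1 is a root, so (k + 1) is a factor; dividing leaves k^2 + 4k + 6.
The quadratic k^2 + 4k + 6 has discriminant -8 < 0 and is irreducible over ℤ.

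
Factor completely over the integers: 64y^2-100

4(4y+5)(4y-5)

Pull out the common factor 4; 16y^2-25 is a difference of squares.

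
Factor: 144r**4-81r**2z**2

9r**2(4r+3z)(4r-3z)

Every term has a factor of 9r**2. Then 16r**2-9z**2 = (4r)² − (3z)².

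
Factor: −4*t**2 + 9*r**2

Recognize a difference of squares with the parts 3*r and 2*t.

(3*r + 2*t)*(3*r − 2*t)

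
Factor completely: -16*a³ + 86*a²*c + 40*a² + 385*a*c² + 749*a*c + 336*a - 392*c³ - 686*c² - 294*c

Group: 2*a*(-8*a² + 71*a*c + 48*a - 56*c² - 42*c) + (7*c + 7)*(-8*a² + 71*a*c + 48*a - 56*c² - 42*c); both groups contain (-8*a² + 71*a*c + 48*a - 56*c² - 42*c), so (2*a + 7*c + 7) is a factor with cofactor -8*a² + 71*a*c + 48*a - 56*c² - 42*c.
The cofactor groups again: -8*a² + 71*a*c + 48*a - 56*c² - 42*c = -8*a*(a - 8*c - 6) + 7*c*(a - 8*c - 6); both groups contain (a - 8*c - 6), giving -(8*a - 7*c)*(a - 8*c - 6).

-(2*a + 7*c + 7)*(8*a - 7*c)*(a - 8*c - 6)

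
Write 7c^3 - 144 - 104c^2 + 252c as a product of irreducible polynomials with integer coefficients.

(7c - 6)(c - 12)(c - 2)

Trying the rational-root candidates, c = 12 is a root, so (c - 12) divides it; the quotient is 7c^2 - 20c + 12.
The remaining quadratic factors as (c - 2)(7c - 6).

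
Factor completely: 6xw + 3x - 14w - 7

(2w + 1)(3x - 7)

Group as (6xw + 3x) + (-14w - 7) = 3x(2w + 1) - 7(2w + 1).
Both groups share the factor (2w + 1).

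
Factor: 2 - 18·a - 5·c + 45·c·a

(5·c - 2)·(9·a - 1)

Group as (45·c·a - 5·c) + (-18·a + 2) = 5·c·(9·a - 1) - 2·(9·a - 1).
Both groups share the factor (9·a - 1).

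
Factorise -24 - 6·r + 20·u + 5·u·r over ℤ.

(5·u - 6)·(r + 4)

Group as (5·u·r + 20·u) + (-6·r - 24) = 5·u·(r + 4) - 6·(r + 4).
Both groups share the factor (r + 4).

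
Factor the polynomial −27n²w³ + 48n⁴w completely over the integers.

3n²w(4n + 3w)(4n − 3w)

Every term has a factor of 3n²w. Then 16n² − 9w² = (4n)² − (3w)².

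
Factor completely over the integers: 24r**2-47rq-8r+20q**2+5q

Group: 3r(8r-5q) + (-4q-1)(8r-5q); both groups contain (8r-5q).

(3r-4q-1)(8r-5q)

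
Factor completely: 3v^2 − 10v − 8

Need a pair with product 3·(−8) = −24 and sum −10: that's −12 and 2.
Split the middle term: 3v^2 − 12v + 2v − 8 = 3v(v − 4) + 2(v − 4).

(3v + 2)(v − 4)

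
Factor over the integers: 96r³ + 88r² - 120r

Pull out the common factor 8r, then factor the remaining trinomial.

8r(3r + 5)(4r - 3)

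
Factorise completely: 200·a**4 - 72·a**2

Every term has a factor of 8·a**2. Then 25·a**2 - 9 = (5·a)² − (3)².

8·a**2·(5·a + 3)·(5·a - 3)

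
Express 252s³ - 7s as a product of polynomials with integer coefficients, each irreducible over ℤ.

7s(6s + 1)(6s - 1)

Every term has a factor of 7s. Then 36s² - 1 = (6s)² − (1)².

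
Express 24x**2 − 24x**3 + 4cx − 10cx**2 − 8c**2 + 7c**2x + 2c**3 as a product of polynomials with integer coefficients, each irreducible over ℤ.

Group: c(2c**2 − cx − 6x**2) + (4x − 4)(2c**2 − cx − 6x**2); both groups contain (2c**2 − cx − 6x**2), so (c + 4x − 4) is a factor with cofactor 2c**2 − cx − 6x**2.
The cofactor groups again: 2c**2 − cx − 6x**2 = 2c(c − 2x) + 3x(c − 2x); both groups contain (c − 2x), giving (2c + 3x)(c − 2x).

(2c + 3x)(c + 4x − 4)(c − 2x)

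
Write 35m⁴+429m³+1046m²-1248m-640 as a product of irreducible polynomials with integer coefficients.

Testing divisors of the constant over divisors of the leading coefficient, m = 8/7 is a root, giving the factor (7m-8) and quotient 5m³+67m²+226m+80.
Continuing, m = -8 is a root, so (m+8) is a factor; dividing leaves 5m²+27m+10.
The remaining quadratic factors as (m+5)(5m+2).

(5m+2)(7m-8)(m+5)(m+8)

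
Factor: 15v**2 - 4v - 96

(3v - 8)(5v + 12)

Need a pair with product 15·(-96) = -1440 and sum -4: that's 36 and -40.
Split the middle term: 15v**2 + 36v - 40v - 96 = 3v(5v + 12) - 8(5v + 12).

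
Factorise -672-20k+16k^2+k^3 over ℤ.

(k+14)(k+8)(k-6)

Among the possible rational roots, k = -8 is a root, so (k+8) is a factor; dividing leaves k^2+8k-84.
The remaining quadratic factors as (k-6)(k+14).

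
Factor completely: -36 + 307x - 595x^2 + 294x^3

Testing divisors of the constant over divisors of the leading coefficient, x = 4/7 is a root, so (7x - 4) is a factor; dividing leaves 42x^2 - 61x + 9.
The remaining quadratic factors as (6x - 1)(7x - 9).

(6x - 1)(7x - 4)(7x - 9)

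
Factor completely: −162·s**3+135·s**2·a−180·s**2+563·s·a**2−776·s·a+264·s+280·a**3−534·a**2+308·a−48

Group: 9·s·(−18·s**2+31·s·a−24·s+35·a**2−58·a+24) + (8·a−2)·(−18·s**2+31·s·a−24·s+35·a**2−58·a+24); both groups contain (−18·s**2+31·s·a−24·s+35·a**2−58·a+24), so (9·s+8·a−2) is a factor with cofactor −18·s**2+31·s·a−24·s+35·a**2−58·a+24.
The cofactor groups again: −18·s**2+31·s·a−24·s+35·a**2−58·a+24 = −2·s·(9·s+7·a−6) + (5·a−4)·(9·s+7·a−6); both groups contain (9·s+7·a−6), giving −(2·s−5·a+4)·(9·s+7·a−6).

−(2·s−5·a+4)·(9·s+7·a−6)·(9·s+8·a−2)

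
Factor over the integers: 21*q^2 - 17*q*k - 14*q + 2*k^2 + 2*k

Group: 3*q*(7*q - k) + (-2*k - 2)*(7*q - k); both groups contain (7*q - k).

(3*q - 2*k - 2)*(7*q - k)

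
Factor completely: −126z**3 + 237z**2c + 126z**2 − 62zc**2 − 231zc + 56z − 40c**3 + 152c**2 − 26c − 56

−(3z − 4c − 2)(6z − 5c + 4)(7z + 2c − 7)

Group: 3z(−42z**2 + 23zc + 14z + 10c**2 − 43c + 28) + (−4c − 2)(−42z**2 + 23zc + 14z + 10c**2 − 43c + 28); both groups contain (−42z**2 + 23zc + 14z + 10c**2 − 43c + 28), so (3z − 4c − 2) is a factor with cofactor −42z**2 + 23zc + 14z + 10c**2 − 43c + 28.
The cofactor groups again: −42z**2 + 23zc + 14z + 10c**2 − 43c + 28 = −6z(7z + 2c − 7) + (5c − 4)(7z + 2c − 7); both groups contain (7z + 2c − 7), giving −(6z − 5c + 4)(7z + 2c − 7).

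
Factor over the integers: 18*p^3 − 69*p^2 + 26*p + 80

Testing divisors of the constant over divisors of the leading coefficient, p = 2 is a root, so (p − 2) is a factor; dividing leaves 18*p^2 − 33*p − 40.
The remaining quadratic factors as (6*p + 5)(3*p − 8).

(3*p − 8)*(6*p + 5)*(p − 2)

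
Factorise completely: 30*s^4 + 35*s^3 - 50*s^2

Pull out the common factor 5*s^2, then factor the remaining trinomial.

5*s^2*(6*s - 5)*(s + 2)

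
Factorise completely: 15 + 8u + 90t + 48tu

(6t + 1)(8u + 15)

Group as (48tu + 90t) + (8u + 15) = 6t(8u + 15) + (8u + 15).
Both groups share the factor (8u + 15).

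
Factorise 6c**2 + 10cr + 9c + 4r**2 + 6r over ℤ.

(2c + 2r + 3)(3c + 2r)

Group: 2c(3c + 2r) + (2r + 3)(3c + 2r); both groups contain (3c + 2r).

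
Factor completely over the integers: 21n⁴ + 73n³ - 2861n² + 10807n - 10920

(3n - 8)(7n - 13)(n + 15)(n - 7)

Trying the rational-root candidates, n = 8/3 is a root, giving the factor (3n - 8) and quotient 7n³ + 43n² - 839n + 1365.
Continuing, n = 13/7 is a root, so (7n - 13) divides it; the quotient is n² + 8n - 105.
The remaining quadratic factors as (n - 7)(n + 15).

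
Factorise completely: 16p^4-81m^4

Write as (4p^2)² − (9m^2)², then factor 4p^2-9m^2 once more.

(2p-3m)(2p+3m)(4p^2+9m^2)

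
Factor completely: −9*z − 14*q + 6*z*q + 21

Group as (6*z*q − 9*z) + (−14*q + 21) = 3*z*(2*q − 3) − 7*(2*q − 3).
Both groups share the factor (2*q − 3).

(2*q − 3)*(3*z − 7)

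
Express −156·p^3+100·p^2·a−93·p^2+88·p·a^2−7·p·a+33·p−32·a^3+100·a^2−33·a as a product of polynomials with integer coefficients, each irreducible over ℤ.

−(13·p−4·a+11)·(p−a)·(12·p+8·a−3)

Group: 13·p·(−12·p^2+4·p·a+3·p+8·a^2−3·a) + (−4·a+11)·(−12·p^2+4·p·a+3·p+8·a^2−3·a); both groups contain (−12·p^2+4·p·a+3·p+8·a^2−3·a), so (13·p−4·a+11) is a factor with cofactor −12·p^2+4·p·a+3·p+8·a^2−3·a.
The cofactor groups again: −12·p^2+4·p·a+3·p+8·a^2−3·a = −12·p·(p−a) + (−8·a+3)·(p−a); both groups contain (p−a), giving −(12·p+8·a−3)·(p−a).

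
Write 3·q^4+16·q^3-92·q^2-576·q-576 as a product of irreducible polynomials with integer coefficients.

(3·q+4)·(q+4)·(q+6)·(q-6)

Testing divisors of the constant over divisors of the leading coefficient, q = -6 is a root, so (q+6) is a factor; dividing leaves 3·q^3-2·q^2-80·q-96.
Continuing, q = 6 is a root, giving the factor (q-6) and quotient 3·q^2+16·q+16.
The remaining quadratic factors as (3·q+4)(q+4).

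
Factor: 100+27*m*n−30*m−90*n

(3*m−10)*(9*n−10)

Group as (27*m*n−30*m) + (−90*n+100) = 3*m*(9*n−10) − 10*(9*n−10).
Both groups share the factor (9*n−10).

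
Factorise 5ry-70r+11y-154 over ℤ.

(5r+11)(y-14)

Group as (5ry-70r) + (11y-154) = 5r(y-14) + 11(y-14).
Both groups share the factor (y-14).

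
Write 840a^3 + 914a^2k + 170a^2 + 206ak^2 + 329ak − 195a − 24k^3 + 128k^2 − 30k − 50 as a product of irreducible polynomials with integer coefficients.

(10a + 6k − 5)(12a − k + 5)(7a + 4k + 2)

Group: 10a(84a^2 + 41ak + 59a − 4k^2 + 18k + 10) + (6k − 5)(84a^2 + 41ak + 59a − 4k^2 + 18k + 10); both groups contain (84a^2 + 41ak + 59a − 4k^2 + 18k + 10), so (10a + 6k − 5) is a factor with cofactor 84a^2 + 41ak + 59a − 4k^2 + 18k + 10.
The cofactor groups again: 84a^2 + 41ak + 59a − 4k^2 + 18k + 10 = 12a(7a + 4k + 2) + (−k + 5)(7a + 4k + 2); both groups contain (7a + 4k + 2), giving (12a − k + 5)(7a + 4k + 2).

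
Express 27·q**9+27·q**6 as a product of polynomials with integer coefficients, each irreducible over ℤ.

27·q**6·(q+1)·(q**2-q+1)

Pull out the common factor 27·q**6, leaving q**3+1.
Recognize a sum of cubes with the parts 1 and q.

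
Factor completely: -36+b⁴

Substitute u = b² to get a quadratic in u, then factor.
b²-6 is irreducible over ℤ (6 is not a perfect square).
b²+6 is irreducible over ℤ (always positive, so no real roots).

(b²+6)*(b²-6)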